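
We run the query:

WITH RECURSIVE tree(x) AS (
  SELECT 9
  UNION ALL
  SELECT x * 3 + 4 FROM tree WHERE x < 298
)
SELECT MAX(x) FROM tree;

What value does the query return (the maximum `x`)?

Base: x=9.
Iteration 1: 9 < 298 holds -> x = 9 * 3 + 4 = 31.
Iteration 2: 31 < 298 holds -> x = 31 * 3 + 4 = 97.
Iteration 3: 97 < 298 holds -> x = 97 * 3 + 4 = 295.
Iteration 4: 295 < 298 holds -> x = 295 * 3 + 4 = 889.
Iteration 5: 889 < 298 fails; recursion stops.
x values: 9, 31, 97, 295, 889; the maximum is 889.

889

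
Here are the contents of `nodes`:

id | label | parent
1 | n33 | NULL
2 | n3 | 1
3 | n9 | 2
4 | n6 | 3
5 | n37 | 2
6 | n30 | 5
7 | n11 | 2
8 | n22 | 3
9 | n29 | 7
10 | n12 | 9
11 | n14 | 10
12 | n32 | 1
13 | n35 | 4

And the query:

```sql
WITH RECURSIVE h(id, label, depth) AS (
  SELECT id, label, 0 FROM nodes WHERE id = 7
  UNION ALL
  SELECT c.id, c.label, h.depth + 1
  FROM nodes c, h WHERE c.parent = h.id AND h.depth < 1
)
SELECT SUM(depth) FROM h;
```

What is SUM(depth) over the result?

Base: id=7 (n11) at depth 0.
Iteration 1: rows with parent in {7} -> n29 (id 9, depth 1).
Iteration 2: depth < 1 fails for all current rows; recursion stops.
SUM(depth) = 0 + 1 = 1.

1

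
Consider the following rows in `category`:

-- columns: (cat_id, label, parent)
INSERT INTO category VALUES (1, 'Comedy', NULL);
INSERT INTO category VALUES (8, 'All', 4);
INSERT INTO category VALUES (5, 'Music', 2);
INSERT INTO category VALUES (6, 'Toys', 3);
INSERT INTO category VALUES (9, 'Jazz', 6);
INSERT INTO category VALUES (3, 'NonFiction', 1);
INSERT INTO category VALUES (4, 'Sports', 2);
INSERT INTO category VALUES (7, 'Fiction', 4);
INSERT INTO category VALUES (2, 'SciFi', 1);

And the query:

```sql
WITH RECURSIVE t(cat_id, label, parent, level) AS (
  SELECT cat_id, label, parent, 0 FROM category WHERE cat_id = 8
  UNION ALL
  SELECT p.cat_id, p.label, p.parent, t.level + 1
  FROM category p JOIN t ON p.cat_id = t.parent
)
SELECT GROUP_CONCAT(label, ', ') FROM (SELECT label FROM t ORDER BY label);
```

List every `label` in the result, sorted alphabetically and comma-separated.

Base: cat_id=8 (All), parent=4, level 0.
Iteration 1: join on cat_id=4 -> Sports (id 4, parent=2, level 1).
Iteration 2: join on cat_id=2 -> SciFi (id 2, parent=1, level 2).
Iteration 3: join on cat_id=1 -> Comedy (id 1, parent=NULL, level 3).
Iteration 4: parent is NULL; no match; recursion stops.

All, Comedy, SciFi, Sports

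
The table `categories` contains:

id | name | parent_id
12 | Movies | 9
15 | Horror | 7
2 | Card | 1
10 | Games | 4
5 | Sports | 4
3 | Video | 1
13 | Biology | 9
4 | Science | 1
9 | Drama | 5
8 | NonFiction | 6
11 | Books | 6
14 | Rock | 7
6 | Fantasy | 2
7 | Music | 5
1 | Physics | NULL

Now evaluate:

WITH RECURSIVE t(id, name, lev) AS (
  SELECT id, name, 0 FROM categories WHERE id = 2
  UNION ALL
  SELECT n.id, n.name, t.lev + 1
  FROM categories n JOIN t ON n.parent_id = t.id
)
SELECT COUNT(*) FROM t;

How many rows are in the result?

4

Base: id=2 (Card) at lev 0.
Iteration 1: rows with parent_id in {2} -> Fantasy (id 6, lev 1).
Iteration 2: rows with parent_id in {6} -> NonFiction (id 8, lev 2), Books (id 11, lev 2).
Iteration 3: no rows with parent_id in {8,11}; recursion stops.
Total rows emitted: 4.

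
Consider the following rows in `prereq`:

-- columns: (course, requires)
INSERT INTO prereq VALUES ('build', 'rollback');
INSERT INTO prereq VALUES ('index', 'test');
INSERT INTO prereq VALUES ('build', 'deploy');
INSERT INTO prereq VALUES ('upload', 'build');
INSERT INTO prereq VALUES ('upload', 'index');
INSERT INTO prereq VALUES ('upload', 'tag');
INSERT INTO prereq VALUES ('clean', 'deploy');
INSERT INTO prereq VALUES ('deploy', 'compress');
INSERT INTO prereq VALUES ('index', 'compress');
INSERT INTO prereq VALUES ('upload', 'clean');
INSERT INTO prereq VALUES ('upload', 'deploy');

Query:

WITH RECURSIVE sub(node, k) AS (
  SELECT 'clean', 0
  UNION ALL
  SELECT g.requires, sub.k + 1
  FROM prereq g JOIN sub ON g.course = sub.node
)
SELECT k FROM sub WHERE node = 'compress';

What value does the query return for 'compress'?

Base: (clean, k=0).
Iteration 1: edges from {clean} -> (deploy, k=1).
Iteration 2: edges from {deploy} -> (compress, k=2).
Iteration 3: no outgoing edges from {compress}; recursion stops.

2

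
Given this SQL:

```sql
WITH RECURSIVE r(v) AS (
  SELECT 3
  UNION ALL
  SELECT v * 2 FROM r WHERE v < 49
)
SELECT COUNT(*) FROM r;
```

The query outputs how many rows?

Base: v=3.
Iteration 1: 3 < 49 holds -> v = 3 * 2 = 6.
Iteration 2: 6 < 49 holds -> v = 6 * 2 = 12.
Iteration 3: 12 < 49 holds -> v = 12 * 2 = 24.
Iteration 4: 24 < 49 holds -> v = 24 * 2 = 48.
Iteration 5: 48 < 49 holds -> v = 48 * 2 = 96.
Iteration 6: 96 < 49 fails; recursion stops.
Total rows emitted: 6.

6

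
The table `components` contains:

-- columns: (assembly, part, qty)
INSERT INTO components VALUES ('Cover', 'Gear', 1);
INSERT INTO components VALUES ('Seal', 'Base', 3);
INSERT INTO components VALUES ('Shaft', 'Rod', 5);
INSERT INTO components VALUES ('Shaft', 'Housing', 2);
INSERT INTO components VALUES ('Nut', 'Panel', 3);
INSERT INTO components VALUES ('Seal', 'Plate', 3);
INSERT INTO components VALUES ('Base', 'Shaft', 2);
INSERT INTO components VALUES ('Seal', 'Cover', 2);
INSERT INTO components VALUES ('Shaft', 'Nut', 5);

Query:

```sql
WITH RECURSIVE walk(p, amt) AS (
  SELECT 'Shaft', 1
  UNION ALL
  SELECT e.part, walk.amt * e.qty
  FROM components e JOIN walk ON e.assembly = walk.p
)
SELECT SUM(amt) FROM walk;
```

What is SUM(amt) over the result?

Base: (Shaft, amt=1).
Iteration 1: components of {Shaft} -> Housing = 1*2 = 2, Nut = 1*5 = 5, Rod = 1*5 = 5.
Iteration 2: components of {Housing,Nut,Rod} -> Panel = 5*3 = 15.
Iteration 3: no further components; recursion stops.
SUM(amt) = 1 + 5 + 5 + 2 + 15 = 28.

28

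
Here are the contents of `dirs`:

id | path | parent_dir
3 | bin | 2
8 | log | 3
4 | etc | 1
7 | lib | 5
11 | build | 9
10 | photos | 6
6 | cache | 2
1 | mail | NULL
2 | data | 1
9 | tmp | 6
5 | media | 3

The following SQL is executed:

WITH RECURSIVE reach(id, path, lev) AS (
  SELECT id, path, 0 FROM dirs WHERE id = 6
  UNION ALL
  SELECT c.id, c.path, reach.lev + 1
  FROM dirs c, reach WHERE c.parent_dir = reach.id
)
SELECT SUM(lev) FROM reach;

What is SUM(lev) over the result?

Base: id=6 (cache) at lev 0.
Iteration 1: rows with parent_dir in {6} -> tmp (id 9, lev 1), photos (id 10, lev 1).
Iteration 2: rows with parent_dir in {9,10} -> build (id 11, lev 2).
Iteration 3: no rows with parent_dir in {11}; recursion stops.
SUM(lev) = 0 + 1 + 1 + 2 = 4.

4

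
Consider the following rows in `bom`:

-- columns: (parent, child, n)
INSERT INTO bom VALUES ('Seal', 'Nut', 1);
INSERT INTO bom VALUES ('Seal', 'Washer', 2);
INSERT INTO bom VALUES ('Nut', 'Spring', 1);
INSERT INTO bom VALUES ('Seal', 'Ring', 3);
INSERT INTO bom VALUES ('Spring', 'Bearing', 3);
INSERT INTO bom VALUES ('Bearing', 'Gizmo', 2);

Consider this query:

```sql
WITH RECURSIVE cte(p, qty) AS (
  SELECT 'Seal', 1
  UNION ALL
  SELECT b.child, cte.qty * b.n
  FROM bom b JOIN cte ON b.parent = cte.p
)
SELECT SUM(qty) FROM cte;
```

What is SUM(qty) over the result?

17

Base: (Seal, qty=1).
Iteration 1: components of {Seal} -> Nut = 1*1 = 1, Ring = 1*3 = 3, Washer = 1*2 = 2.
Iteration 2: components of {Nut,Ring,Washer} -> Spring = 1*1 = 1.
Iteration 3: components of {Spring} -> Bearing = 1*3 = 3.
Iteration 4: components of {Bearing} -> Gizmo = 3*2 = 6.
Iteration 5: no further components; recursion stops.
SUM(qty) = 1 + 1 + 2 + 3 + 1 + 3 + 6 = 17.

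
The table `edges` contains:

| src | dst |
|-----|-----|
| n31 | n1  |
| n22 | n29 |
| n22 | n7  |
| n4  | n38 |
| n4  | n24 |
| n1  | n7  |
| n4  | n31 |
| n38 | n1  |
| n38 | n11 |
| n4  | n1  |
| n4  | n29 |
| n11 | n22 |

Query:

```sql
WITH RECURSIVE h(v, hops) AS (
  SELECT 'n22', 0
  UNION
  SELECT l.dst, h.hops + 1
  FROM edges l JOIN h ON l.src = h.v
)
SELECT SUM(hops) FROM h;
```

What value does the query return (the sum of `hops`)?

Base: (n22, hops=0).
Iteration 1: edges from {n22} -> (n29, hops=1), (n7, hops=1).
Iteration 2: no outgoing edges from {n29,n7}; recursion stops.
SUM(hops) = 0 + 1 + 1 = 2.

2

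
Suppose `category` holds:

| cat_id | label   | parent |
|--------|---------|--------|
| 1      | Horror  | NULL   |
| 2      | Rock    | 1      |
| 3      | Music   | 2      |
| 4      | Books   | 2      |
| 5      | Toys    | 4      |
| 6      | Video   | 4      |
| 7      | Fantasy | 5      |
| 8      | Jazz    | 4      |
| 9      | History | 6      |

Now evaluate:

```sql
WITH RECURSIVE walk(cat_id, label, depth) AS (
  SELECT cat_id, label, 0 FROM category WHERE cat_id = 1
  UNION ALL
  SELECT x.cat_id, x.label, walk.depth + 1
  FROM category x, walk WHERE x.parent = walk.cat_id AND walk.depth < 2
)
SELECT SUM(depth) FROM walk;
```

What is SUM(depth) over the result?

Base: cat_id=1 (Horror) at depth 0.
Iteration 1: rows with parent in {1} -> Rock (id 2, depth 1).
Iteration 2: rows with parent in {2} -> Music (id 3, depth 2), Books (id 4, depth 2).
Iteration 3: depth < 2 fails for all current rows; recursion stops.
SUM(depth) = 0 + 1 + 2 + 2 = 5.

5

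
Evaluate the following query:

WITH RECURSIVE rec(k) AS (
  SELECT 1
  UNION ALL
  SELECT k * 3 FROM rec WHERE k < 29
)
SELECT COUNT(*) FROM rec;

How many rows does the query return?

5

Base: k=1.
Iteration 1: 1 < 29 holds -> k = 1 * 3 = 3.
Iteration 2: 3 < 29 holds -> k = 3 * 3 = 9.
Iteration 3: 9 < 29 holds -> k = 9 * 3 = 27.
Iteration 4: 27 < 29 holds -> k = 27 * 3 = 81.
Iteration 5: 81 < 29 fails; recursion stops.
Total rows emitted: 5.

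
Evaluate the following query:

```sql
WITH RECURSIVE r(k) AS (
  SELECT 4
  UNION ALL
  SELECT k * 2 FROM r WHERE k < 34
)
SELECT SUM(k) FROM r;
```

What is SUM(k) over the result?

124

Base: k=4.
Iteration 1: 4 < 34 holds -> k = 4 * 2 = 8.
Iteration 2: 8 < 34 holds -> k = 8 * 2 = 16.
Iteration 3: 16 < 34 holds -> k = 16 * 2 = 32.
Iteration 4: 32 < 34 holds -> k = 32 * 2 = 64.
Iteration 5: 64 < 34 fails; recursion stops.
SUM(k) = 4 + 8 + 16 + 32 + 64 = 124.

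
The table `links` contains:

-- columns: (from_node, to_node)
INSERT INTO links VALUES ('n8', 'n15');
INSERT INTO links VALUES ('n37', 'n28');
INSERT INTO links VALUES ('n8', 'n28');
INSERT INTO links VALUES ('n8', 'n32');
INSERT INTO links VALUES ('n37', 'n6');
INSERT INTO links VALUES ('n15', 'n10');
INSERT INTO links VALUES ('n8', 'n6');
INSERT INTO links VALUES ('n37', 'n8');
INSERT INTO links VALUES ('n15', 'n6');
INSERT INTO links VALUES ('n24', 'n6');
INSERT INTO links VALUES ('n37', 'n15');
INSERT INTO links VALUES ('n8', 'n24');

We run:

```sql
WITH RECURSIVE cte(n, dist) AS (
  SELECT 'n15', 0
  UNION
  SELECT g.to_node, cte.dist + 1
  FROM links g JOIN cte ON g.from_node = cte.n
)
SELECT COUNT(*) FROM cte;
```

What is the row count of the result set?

Base: (n15, dist=0).
Iteration 1: edges from {n15} -> (n10, dist=1), (n6, dist=1).
Iteration 2: no outgoing edges from {n10,n6}; recursion stops.
Total rows emitted: 3.

3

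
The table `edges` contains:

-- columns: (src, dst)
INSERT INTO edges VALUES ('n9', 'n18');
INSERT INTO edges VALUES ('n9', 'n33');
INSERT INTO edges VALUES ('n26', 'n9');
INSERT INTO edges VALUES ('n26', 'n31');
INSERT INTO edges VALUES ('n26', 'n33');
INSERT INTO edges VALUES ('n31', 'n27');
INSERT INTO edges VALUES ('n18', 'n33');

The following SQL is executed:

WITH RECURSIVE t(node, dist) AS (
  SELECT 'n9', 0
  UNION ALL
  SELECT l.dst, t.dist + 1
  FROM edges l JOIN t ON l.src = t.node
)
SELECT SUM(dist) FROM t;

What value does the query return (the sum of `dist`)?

Base: (n9, dist=0).
Iteration 1: edges from {n9} -> (n18, dist=1), (n33, dist=1).
Iteration 2: edges from {n18,n33} -> (n33, dist=2).
Iteration 3: no outgoing edges from {n33}; recursion stops.
SUM(dist) = 0 + 1 + 1 + 2 = 4.

4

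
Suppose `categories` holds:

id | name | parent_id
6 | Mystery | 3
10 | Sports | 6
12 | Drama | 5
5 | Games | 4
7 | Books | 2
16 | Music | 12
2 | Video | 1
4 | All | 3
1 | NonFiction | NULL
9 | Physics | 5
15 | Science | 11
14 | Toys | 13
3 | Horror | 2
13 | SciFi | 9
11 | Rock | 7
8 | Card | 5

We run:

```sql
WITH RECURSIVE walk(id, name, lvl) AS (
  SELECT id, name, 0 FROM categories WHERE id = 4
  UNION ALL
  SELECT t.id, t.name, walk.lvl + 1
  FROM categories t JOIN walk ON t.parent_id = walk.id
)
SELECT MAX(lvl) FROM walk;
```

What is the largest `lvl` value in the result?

Base: id=4 (All) at lvl 0.
Iteration 1: rows with parent_id in {4} -> Games (id 5, lvl 1).
Iteration 2: rows with parent_id in {5} -> Card (id 8, lvl 2), Physics (id 9, lvl 2), Drama (id 12, lvl 2).
Iteration 3: rows with parent_id in {8,9,12} -> SciFi (id 13, lvl 3), Music (id 16, lvl 3).
Iteration 4: rows with parent_id in {13,16} -> Toys (id 14, lvl 4).
Iteration 5: no rows with parent_id in {14}; recursion stops.
lvl values: 0, 1, 2, 2, 2, 3, 3, 4; the maximum is 4.

4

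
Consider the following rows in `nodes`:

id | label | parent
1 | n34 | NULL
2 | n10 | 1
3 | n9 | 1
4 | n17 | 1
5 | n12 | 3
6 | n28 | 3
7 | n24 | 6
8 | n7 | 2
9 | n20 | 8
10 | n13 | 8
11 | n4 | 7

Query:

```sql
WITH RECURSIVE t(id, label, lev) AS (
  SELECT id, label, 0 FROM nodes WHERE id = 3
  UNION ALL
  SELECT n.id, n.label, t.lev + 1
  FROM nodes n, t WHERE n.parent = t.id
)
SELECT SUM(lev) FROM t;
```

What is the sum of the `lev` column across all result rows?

Base: id=3 (n9) at lev 0.
Iteration 1: rows with parent in {3} -> n12 (id 5, lev 1), n28 (id 6, lev 1).
Iteration 2: rows with parent in {5,6} -> n24 (id 7, lev 2).
Iteration 3: rows with parent in {7} -> n4 (id 11, lev 3).
Iteration 4: no rows with parent in {11}; recursion stops.
SUM(lev) = 0 + 1 + 1 + 2 + 3 = 7.

7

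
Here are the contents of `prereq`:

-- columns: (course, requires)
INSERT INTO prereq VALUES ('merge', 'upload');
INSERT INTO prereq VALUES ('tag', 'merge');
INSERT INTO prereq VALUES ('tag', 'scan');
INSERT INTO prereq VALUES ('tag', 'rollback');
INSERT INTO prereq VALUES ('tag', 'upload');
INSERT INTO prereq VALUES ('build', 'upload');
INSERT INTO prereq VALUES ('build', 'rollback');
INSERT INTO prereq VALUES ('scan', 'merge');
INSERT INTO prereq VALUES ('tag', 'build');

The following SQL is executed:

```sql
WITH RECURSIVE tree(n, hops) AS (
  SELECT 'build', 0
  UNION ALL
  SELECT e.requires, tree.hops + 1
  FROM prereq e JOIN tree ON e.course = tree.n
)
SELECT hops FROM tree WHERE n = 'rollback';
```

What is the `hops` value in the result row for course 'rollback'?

1

Base: (build, hops=0).
Iteration 1: edges from {build} -> (rollback, hops=1), (upload, hops=1).
Iteration 2: no outgoing edges from {rollback,upload}; recursion stops.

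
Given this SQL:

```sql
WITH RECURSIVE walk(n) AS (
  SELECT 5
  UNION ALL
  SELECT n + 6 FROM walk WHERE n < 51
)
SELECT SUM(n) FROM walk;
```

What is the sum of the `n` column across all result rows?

261

Base: n=5.
Iteration 1: 5 < 51 holds -> n = 5 + 6 = 11.
Iteration 2: 11 < 51 holds -> n = 11 + 6 = 17.
Iteration 3: 17 < 51 holds -> n = 17 + 6 = 23.
Iteration 4: 23 < 51 holds -> n = 23 + 6 = 29.
Iteration 5: 29 < 51 holds -> n = 29 + 6 = 35.
Iteration 6: 35 < 51 holds -> n = 35 + 6 = 41.
Iteration 7: 41 < 51 holds -> n = 41 + 6 = 47.
Iteration 8: 47 < 51 holds -> n = 47 + 6 = 53.
Iteration 9: 53 < 51 fails; recursion stops.
SUM(n) = 5 + 11 + 17 + 23 + 29 + 35 + 41 + 47 + 53 = 261.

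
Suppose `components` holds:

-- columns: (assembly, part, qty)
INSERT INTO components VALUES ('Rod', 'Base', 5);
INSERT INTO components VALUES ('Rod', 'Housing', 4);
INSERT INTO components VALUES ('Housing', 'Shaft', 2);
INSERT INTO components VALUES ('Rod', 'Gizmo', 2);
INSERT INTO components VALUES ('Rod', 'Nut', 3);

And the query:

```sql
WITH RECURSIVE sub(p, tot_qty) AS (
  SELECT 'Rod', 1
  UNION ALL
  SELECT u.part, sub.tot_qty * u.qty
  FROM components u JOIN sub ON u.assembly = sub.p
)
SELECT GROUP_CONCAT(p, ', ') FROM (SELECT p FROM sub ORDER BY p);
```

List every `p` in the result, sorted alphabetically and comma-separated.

Base: (Rod, tot_qty=1).
Iteration 1: components of {Rod} -> Base = 1*5 = 5, Gizmo = 1*2 = 2, Housing = 1*4 = 4, Nut = 1*3 = 3.
Iteration 2: components of {Base,Gizmo,Housing,Nut} -> Shaft = 4*2 = 8.
Iteration 3: no further components; recursion stops.

Base, Gizmo, Housing, Nut, Rod, Shaft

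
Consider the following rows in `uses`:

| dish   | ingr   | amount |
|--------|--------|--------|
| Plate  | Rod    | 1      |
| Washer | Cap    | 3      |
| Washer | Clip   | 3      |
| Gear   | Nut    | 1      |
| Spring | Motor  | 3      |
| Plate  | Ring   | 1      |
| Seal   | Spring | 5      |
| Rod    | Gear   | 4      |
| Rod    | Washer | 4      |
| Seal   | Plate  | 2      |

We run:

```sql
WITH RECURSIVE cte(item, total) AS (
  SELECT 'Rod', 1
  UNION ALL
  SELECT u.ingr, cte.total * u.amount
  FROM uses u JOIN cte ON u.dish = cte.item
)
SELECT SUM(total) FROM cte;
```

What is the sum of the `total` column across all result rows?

37

Base: (Rod, total=1).
Iteration 1: components of {Rod} -> Gear = 1*4 = 4, Washer = 1*4 = 4.
Iteration 2: components of {Gear,Washer} -> Cap = 4*3 = 12, Clip = 4*3 = 12, Nut = 4*1 = 4.
Iteration 3: no further components; recursion stops.
SUM(total) = 1 + 4 + 4 + 4 + 12 + 12 = 37.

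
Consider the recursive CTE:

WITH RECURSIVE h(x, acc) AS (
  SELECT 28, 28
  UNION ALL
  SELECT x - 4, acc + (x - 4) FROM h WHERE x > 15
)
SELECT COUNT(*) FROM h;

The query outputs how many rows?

Base: x=28, acc=28.
Iteration 1: 28 > 15 holds -> x = 28 - 4 = 24, acc = 28 + 24 = 52.
Iteration 2: 24 > 15 holds -> x = 24 - 4 = 20, acc = 52 + 20 = 72.
Iteration 3: 20 > 15 holds -> x = 20 - 4 = 16, acc = 72 + 16 = 88.
Iteration 4: 16 > 15 holds -> x = 16 - 4 = 12, acc = 88 + 12 = 100.
Iteration 5: 12 > 15 fails; recursion stops.
Total rows emitted: 5.

5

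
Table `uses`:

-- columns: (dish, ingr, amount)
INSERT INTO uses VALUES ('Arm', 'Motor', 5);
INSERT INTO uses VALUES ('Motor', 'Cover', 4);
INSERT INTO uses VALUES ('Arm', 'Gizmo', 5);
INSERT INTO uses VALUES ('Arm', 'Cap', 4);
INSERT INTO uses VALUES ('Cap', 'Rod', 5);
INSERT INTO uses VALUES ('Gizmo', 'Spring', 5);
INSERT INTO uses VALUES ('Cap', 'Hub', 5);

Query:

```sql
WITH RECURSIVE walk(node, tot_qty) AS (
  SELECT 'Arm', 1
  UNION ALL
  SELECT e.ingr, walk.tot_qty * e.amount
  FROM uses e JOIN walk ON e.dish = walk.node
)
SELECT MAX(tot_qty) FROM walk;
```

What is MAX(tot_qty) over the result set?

25

Base: (Arm, tot_qty=1).
Iteration 1: components of {Arm} -> Cap = 1*4 = 4, Gizmo = 1*5 = 5, Motor = 1*5 = 5.
Iteration 2: components of {Cap,Gizmo,Motor} -> Cover = 5*4 = 20, Hub = 4*5 = 20, Rod = 4*5 = 20, Spring = 5*5 = 25.
Iteration 3: no further components; recursion stops.
tot_qty values: 1, 5, 5, 4, 20, 25, 20, 20; the maximum is 25.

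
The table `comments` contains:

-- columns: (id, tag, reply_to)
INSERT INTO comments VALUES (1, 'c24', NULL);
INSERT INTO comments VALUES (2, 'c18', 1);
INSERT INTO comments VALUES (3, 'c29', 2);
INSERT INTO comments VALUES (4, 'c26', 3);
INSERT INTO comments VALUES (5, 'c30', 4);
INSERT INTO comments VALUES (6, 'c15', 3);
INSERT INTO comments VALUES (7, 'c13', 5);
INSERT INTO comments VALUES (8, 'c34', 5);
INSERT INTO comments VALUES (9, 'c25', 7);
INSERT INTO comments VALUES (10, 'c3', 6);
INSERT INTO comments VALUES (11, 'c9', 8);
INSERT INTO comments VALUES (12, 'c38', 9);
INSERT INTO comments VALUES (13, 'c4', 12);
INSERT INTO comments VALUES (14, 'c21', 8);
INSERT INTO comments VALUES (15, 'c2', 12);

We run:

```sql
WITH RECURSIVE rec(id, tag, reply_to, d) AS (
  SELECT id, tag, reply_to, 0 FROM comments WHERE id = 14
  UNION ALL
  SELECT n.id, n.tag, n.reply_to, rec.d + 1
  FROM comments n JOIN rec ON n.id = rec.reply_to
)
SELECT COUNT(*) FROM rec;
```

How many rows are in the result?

7

Base: id=14 (c21), reply_to=8, d 0.
Iteration 1: join on id=8 -> c34 (id 8, reply_to=5, d 1).
Iteration 2: join on id=5 -> c30 (id 5, reply_to=4, d 2).
Iteration 3: join on id=4 -> c26 (id 4, reply_to=3, d 3).
Iteration 4: join on id=3 -> c29 (id 3, reply_to=2, d 4).
Iteration 5: join on id=2 -> c18 (id 2, reply_to=1, d 5).
Iteration 6: join on id=1 -> c24 (id 1, reply_to=NULL, d 6).
Iteration 7: reply_to is NULL; no match; recursion stops.
Total rows emitted: 7.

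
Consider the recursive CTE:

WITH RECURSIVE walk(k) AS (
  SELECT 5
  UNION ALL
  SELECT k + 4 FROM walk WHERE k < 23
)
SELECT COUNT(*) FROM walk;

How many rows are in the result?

Base: k=5.
Iteration 1: 5 < 23 holds -> k = 5 + 4 = 9.
Iteration 2: 9 < 23 holds -> k = 9 + 4 = 13.
Iteration 3: 13 < 23 holds -> k = 13 + 4 = 17.
Iteration 4: 17 < 23 holds -> k = 17 + 4 = 21.
Iteration 5: 21 < 23 holds -> k = 21 + 4 = 25.
Iteration 6: 25 < 23 fails; recursion stops.
Total rows emitted: 6.

6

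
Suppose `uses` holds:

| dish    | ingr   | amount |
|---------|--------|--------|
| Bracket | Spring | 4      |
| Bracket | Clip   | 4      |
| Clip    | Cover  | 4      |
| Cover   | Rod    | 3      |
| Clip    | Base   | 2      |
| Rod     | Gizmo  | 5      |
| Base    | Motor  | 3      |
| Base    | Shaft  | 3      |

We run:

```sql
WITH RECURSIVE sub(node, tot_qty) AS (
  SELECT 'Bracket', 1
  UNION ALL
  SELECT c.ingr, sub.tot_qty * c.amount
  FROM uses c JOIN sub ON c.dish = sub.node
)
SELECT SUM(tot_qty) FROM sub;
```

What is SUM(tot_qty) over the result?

Base: (Bracket, tot_qty=1).
Iteration 1: components of {Bracket} -> Clip = 1*4 = 4, Spring = 1*4 = 4.
Iteration 2: components of {Clip,Spring} -> Base = 4*2 = 8, Cover = 4*4 = 16.
Iteration 3: components of {Base,Cover} -> Motor = 8*3 = 24, Rod = 16*3 = 48, Shaft = 8*3 = 24.
Iteration 4: components of {Motor,Rod,Shaft} -> Gizmo = 48*5 = 240.
Iteration 5: no further components; recursion stops.
SUM(tot_qty) = 1 + 4 + 4 + 16 + 8 + 48 + 24 + 24 + 240 = 369.

369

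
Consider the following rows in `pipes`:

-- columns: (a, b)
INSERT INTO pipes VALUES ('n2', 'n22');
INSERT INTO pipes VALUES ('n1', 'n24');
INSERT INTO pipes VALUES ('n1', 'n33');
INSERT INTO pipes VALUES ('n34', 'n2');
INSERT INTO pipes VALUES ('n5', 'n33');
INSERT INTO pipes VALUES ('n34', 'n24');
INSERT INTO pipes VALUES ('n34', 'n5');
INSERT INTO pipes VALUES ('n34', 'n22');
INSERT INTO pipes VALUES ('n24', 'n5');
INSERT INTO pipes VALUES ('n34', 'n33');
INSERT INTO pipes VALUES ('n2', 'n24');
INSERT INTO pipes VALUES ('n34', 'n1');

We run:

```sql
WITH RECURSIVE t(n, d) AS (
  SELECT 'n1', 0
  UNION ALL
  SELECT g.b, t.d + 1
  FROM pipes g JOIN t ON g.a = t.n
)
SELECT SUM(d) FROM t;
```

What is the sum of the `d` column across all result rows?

Base: (n1, d=0).
Iteration 1: edges from {n1} -> (n24, d=1), (n33, d=1).
Iteration 2: edges from {n24,n33} -> (n5, d=2).
Iteration 3: edges from {n5} -> (n33, d=3).
Iteration 4: no outgoing edges from {n33}; recursion stops.
SUM(d) = 0 + 1 + 1 + 2 + 3 = 7.

7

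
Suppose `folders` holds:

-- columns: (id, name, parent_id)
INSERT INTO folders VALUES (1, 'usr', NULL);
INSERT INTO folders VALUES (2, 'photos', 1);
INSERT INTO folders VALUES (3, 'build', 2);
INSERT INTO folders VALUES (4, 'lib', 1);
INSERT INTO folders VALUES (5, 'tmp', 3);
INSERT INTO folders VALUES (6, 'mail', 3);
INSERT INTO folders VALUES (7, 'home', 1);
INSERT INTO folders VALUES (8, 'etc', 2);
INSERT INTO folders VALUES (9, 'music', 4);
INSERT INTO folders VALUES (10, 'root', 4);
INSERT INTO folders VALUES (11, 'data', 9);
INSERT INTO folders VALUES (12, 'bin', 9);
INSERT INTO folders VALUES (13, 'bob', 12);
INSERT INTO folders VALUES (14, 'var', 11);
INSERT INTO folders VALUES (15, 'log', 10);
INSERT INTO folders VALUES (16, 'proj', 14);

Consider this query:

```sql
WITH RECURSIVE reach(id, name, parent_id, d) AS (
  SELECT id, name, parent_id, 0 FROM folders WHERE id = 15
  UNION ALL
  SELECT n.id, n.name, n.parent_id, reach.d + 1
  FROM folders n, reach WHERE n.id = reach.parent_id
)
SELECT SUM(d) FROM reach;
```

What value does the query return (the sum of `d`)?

6

Base: id=15 (log), parent_id=10, d 0.
Iteration 1: join on id=10 -> root (id 10, parent_id=4, d 1).
Iteration 2: join on id=4 -> lib (id 4, parent_id=1, d 2).
Iteration 3: join on id=1 -> usr (id 1, parent_id=NULL, d 3).
Iteration 4: parent_id is NULL; no match; recursion stops.
SUM(d) = 0 + 1 + 2 + 3 = 6.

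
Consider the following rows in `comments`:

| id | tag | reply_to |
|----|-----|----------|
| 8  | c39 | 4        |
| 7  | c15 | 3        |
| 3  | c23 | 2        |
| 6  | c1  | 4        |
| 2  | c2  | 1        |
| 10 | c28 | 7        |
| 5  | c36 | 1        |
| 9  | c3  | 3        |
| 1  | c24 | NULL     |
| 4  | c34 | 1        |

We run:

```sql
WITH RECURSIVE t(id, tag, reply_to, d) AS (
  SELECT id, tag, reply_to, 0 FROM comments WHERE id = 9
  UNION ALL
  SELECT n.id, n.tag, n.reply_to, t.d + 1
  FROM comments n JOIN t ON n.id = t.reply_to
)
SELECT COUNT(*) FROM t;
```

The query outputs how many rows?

4

Base: id=9 (c3), reply_to=3, d 0.
Iteration 1: join on id=3 -> c23 (id 3, reply_to=2, d 1).
Iteration 2: join on id=2 -> c2 (id 2, reply_to=1, d 2).
Iteration 3: join on id=1 -> c24 (id 1, reply_to=NULL, d 3).
Iteration 4: reply_to is NULL; no match; recursion stops.
Total rows emitted: 4.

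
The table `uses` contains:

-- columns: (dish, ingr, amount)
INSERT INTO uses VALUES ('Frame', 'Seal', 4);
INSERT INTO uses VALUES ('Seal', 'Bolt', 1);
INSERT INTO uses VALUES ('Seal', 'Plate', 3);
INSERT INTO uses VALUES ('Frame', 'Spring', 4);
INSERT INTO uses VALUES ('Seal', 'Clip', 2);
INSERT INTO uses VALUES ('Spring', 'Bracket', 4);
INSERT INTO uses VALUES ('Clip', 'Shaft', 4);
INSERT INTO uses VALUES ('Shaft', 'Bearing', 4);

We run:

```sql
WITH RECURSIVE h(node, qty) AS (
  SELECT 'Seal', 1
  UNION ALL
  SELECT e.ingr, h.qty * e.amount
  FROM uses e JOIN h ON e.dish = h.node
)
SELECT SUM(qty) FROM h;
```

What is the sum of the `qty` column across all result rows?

47

Base: (Seal, qty=1).
Iteration 1: components of {Seal} -> Bolt = 1*1 = 1, Clip = 1*2 = 2, Plate = 1*3 = 3.
Iteration 2: components of {Bolt,Clip,Plate} -> Shaft = 2*4 = 8.
Iteration 3: components of {Shaft} -> Bearing = 8*4 = 32.
Iteration 4: no further components; recursion stops.
SUM(qty) = 1 + 1 + 3 + 2 + 8 + 32 = 47.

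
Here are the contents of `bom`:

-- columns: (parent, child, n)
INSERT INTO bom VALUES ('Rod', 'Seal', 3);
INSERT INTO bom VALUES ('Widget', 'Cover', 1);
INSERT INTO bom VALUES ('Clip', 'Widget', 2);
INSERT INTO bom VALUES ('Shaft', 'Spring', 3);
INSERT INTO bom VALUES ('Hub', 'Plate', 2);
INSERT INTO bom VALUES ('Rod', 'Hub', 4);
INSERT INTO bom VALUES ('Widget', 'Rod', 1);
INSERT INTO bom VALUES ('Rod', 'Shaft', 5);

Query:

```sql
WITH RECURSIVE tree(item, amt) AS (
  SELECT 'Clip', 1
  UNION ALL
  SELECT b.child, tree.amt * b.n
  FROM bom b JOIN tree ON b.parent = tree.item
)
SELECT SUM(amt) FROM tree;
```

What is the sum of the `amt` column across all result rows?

Base: (Clip, amt=1).
Iteration 1: components of {Clip} -> Widget = 1*2 = 2.
Iteration 2: components of {Widget} -> Cover = 2*1 = 2, Rod = 2*1 = 2.
Iteration 3: components of {Cover,Rod} -> Hub = 2*4 = 8, Seal = 2*3 = 6, Shaft = 2*5 = 10.
Iteration 4: components of {Hub,Seal,Shaft} -> Plate = 8*2 = 16, Spring = 10*3 = 30.
Iteration 5: no further components; recursion stops.
SUM(amt) = 1 + 2 + 2 + 2 + 6 + 10 + 8 + 30 + 16 = 77.

77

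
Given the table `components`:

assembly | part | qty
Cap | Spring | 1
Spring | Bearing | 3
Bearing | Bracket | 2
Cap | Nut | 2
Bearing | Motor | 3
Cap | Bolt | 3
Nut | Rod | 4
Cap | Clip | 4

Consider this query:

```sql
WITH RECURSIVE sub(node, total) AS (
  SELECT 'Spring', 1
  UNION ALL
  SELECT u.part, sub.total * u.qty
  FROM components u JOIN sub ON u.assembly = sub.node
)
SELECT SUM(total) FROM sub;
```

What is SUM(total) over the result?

Base: (Spring, total=1).
Iteration 1: components of {Spring} -> Bearing = 1*3 = 3.
Iteration 2: components of {Bearing} -> Bracket = 3*2 = 6, Motor = 3*3 = 9.
Iteration 3: no further components; recursion stops.
SUM(total) = 1 + 3 + 6 + 9 = 19.

19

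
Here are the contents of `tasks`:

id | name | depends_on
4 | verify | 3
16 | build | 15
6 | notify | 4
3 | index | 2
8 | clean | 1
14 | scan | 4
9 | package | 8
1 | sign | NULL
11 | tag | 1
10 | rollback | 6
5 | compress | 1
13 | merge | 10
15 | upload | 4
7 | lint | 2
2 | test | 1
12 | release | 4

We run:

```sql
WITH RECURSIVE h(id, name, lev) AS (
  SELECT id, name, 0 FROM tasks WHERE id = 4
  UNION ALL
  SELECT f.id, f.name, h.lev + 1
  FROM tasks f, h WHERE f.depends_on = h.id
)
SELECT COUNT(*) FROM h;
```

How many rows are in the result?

Base: id=4 (verify) at lev 0.
Iteration 1: rows with depends_on in {4} -> notify (id 6, lev 1), release (id 12, lev 1), scan (id 14, lev 1), upload (id 15, lev 1).
Iteration 2: rows with depends_on in {6,12,14,15} -> rollback (id 10, lev 2), build (id 16, lev 2).
Iteration 3: rows with depends_on in {10,16} -> merge (id 13, lev 3).
Iteration 4: no rows with depends_on in {13}; recursion stops.
Total rows emitted: 8.

8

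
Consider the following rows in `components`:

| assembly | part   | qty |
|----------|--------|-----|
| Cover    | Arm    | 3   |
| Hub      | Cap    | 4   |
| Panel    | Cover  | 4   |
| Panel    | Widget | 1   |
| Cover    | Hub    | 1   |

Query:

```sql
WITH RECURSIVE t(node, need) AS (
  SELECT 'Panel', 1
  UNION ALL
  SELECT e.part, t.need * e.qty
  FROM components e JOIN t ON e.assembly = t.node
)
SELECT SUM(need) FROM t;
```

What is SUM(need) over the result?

Base: (Panel, need=1).
Iteration 1: components of {Panel} -> Cover = 1*4 = 4, Widget = 1*1 = 1.
Iteration 2: components of {Cover,Widget} -> Arm = 4*3 = 12, Hub = 4*1 = 4.
Iteration 3: components of {Arm,Hub} -> Cap = 4*4 = 16.
Iteration 4: no further components; recursion stops.
SUM(need) = 1 + 1 + 4 + 4 + 12 + 16 = 38.

38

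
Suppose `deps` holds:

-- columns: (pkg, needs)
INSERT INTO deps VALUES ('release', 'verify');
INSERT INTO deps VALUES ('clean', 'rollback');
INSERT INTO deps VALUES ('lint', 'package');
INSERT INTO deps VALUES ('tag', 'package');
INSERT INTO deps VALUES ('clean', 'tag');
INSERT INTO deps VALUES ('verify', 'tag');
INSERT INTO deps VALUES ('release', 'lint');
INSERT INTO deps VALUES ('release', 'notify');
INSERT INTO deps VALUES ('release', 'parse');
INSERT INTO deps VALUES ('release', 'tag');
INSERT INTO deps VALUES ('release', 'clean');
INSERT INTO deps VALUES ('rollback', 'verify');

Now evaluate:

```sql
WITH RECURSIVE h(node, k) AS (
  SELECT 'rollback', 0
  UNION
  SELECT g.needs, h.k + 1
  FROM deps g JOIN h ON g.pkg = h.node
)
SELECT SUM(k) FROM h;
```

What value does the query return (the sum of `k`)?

6

Base: (rollback, k=0).
Iteration 1: edges from {rollback} -> (verify, k=1).
Iteration 2: edges from {verify} -> (tag, k=2).
Iteration 3: edges from {tag} -> (package, k=3).
Iteration 4: no outgoing edges from {package}; recursion stops.
SUM(k) = 0 + 1 + 2 + 3 = 6.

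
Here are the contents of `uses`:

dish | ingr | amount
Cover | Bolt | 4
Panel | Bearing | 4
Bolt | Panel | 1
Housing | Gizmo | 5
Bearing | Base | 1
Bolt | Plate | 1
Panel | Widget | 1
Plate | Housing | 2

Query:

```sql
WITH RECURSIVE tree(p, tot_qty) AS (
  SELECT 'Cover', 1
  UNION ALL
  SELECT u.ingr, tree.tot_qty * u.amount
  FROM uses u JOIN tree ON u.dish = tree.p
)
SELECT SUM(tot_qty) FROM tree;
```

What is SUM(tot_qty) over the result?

Base: (Cover, tot_qty=1).
Iteration 1: components of {Cover} -> Bolt = 1*4 = 4.
Iteration 2: components of {Bolt} -> Panel = 4*1 = 4, Plate = 4*1 = 4.
Iteration 3: components of {Panel,Plate} -> Bearing = 4*4 = 16, Housing = 4*2 = 8, Widget = 4*1 = 4.
Iteration 4: components of {Bearing,Housing,Widget} -> Base = 16*1 = 16, Gizmo = 8*5 = 40.
Iteration 5: no further components; recursion stops.
SUM(tot_qty) = 1 + 4 + 4 + 4 + 8 + 16 + 4 + 40 + 16 = 97.

97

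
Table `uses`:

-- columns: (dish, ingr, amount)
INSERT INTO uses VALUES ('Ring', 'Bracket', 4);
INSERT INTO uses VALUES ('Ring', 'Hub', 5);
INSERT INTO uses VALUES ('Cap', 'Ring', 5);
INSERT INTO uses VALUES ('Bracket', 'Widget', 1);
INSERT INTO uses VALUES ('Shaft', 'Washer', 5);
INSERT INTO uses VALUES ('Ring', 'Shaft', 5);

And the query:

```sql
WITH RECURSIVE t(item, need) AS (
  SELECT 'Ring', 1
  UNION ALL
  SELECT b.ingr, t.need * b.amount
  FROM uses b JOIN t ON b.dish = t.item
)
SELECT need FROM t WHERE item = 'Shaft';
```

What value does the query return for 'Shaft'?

Base: (Ring, need=1).
Iteration 1: components of {Ring} -> Bracket = 1*4 = 4, Hub = 1*5 = 5, Shaft = 1*5 = 5.
Iteration 2: components of {Bracket,Hub,Shaft} -> Washer = 5*5 = 25, Widget = 4*1 = 4.
Iteration 3: no further components; recursion stops.

5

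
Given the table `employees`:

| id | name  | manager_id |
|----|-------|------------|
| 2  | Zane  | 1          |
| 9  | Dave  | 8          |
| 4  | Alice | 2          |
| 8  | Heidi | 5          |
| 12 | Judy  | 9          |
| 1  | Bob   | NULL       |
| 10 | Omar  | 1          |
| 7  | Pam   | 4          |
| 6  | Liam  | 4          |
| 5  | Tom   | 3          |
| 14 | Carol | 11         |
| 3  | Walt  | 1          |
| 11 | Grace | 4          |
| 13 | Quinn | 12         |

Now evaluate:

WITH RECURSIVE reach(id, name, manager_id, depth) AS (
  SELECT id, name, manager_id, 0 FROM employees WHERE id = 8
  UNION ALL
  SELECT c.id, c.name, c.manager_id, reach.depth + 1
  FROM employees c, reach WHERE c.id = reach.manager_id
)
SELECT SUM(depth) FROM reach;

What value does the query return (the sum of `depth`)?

6

Base: id=8 (Heidi), manager_id=5, depth 0.
Iteration 1: join on id=5 -> Tom (id 5, manager_id=3, depth 1).
Iteration 2: join on id=3 -> Walt (id 3, manager_id=1, depth 2).
Iteration 3: join on id=1 -> Bob (id 1, manager_id=NULL, depth 3).
Iteration 4: manager_id is NULL; no match; recursion stops.
SUM(depth) = 0 + 1 + 2 + 3 = 6.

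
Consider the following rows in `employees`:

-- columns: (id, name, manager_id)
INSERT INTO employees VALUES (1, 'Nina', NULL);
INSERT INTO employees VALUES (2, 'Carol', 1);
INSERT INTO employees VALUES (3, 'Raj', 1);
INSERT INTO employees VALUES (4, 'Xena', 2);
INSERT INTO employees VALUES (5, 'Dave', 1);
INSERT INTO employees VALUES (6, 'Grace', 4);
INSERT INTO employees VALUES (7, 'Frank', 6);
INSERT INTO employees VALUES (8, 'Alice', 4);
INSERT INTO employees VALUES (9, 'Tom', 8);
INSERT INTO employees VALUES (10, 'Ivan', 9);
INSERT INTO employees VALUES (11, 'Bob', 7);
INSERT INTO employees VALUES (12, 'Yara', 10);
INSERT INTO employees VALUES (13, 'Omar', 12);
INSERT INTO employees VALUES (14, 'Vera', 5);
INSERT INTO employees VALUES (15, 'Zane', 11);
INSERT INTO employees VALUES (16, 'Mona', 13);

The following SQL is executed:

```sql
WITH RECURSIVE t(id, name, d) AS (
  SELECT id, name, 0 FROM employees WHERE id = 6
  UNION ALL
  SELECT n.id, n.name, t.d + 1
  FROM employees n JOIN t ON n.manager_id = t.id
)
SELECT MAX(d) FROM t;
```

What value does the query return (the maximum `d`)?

Base: id=6 (Grace) at d 0.
Iteration 1: rows with manager_id in {6} -> Frank (id 7, d 1).
Iteration 2: rows with manager_id in {7} -> Bob (id 11, d 2).
Iteration 3: rows with manager_id in {11} -> Zane (id 15, d 3).
Iteration 4: no rows with manager_id in {15}; recursion stops.
d values: 0, 1, 2, 3; the maximum is 3.

3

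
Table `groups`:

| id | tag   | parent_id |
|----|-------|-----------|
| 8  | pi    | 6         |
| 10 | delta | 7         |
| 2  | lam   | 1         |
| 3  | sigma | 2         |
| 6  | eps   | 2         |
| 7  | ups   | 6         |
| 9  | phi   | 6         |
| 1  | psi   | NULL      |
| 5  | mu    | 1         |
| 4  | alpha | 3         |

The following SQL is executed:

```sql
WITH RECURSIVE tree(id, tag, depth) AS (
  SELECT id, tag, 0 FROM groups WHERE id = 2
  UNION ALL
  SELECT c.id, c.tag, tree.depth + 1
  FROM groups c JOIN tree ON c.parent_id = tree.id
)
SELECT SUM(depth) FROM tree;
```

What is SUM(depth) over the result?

Base: id=2 (lam) at depth 0.
Iteration 1: rows with parent_id in {2} -> sigma (id 3, depth 1), eps (id 6, depth 1).
Iteration 2: rows with parent_id in {3,6} -> alpha (id 4, depth 2), ups (id 7, depth 2), pi (id 8, depth 2), phi (id 9, depth 2).
Iteration 3: rows with parent_id in {4,7,8,9} -> delta (id 10, depth 3).
Iteration 4: no rows with parent_id in {10}; recursion stops.
SUM(depth) = 0 + 1 + 1 + 2 + 2 + 2 + 2 + 3 = 13.

13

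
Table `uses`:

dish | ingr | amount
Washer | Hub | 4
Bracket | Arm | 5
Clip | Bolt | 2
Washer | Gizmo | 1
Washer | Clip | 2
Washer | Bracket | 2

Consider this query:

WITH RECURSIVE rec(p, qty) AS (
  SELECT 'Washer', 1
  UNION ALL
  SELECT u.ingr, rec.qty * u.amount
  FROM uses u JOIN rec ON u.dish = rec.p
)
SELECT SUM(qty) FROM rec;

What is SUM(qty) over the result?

24

Base: (Washer, qty=1).
Iteration 1: components of {Washer} -> Bracket = 1*2 = 2, Clip = 1*2 = 2, Gizmo = 1*1 = 1, Hub = 1*4 = 4.
Iteration 2: components of {Bracket,Clip,Gizmo,Hub} -> Arm = 2*5 = 10, Bolt = 2*2 = 4.
Iteration 3: no further components; recursion stops.
SUM(qty) = 1 + 2 + 1 + 4 + 2 + 4 + 10 = 24.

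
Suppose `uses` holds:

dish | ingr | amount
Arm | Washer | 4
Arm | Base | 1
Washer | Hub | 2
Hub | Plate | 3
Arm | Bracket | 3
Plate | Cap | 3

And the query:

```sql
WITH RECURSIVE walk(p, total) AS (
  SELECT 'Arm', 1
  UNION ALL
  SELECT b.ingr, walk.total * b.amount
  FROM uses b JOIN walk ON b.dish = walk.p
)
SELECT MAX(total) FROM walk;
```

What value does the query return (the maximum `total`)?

72

Base: (Arm, total=1).
Iteration 1: components of {Arm} -> Base = 1*1 = 1, Bracket = 1*3 = 3, Washer = 1*4 = 4.
Iteration 2: components of {Base,Bracket,Washer} -> Hub = 4*2 = 8.
Iteration 3: components of {Hub} -> Plate = 8*3 = 24.
Iteration 4: components of {Plate} -> Cap = 24*3 = 72.
Iteration 5: no further components; recursion stops.
total values: 1, 4, 1, 3, 8, 24, 72; the maximum is 72.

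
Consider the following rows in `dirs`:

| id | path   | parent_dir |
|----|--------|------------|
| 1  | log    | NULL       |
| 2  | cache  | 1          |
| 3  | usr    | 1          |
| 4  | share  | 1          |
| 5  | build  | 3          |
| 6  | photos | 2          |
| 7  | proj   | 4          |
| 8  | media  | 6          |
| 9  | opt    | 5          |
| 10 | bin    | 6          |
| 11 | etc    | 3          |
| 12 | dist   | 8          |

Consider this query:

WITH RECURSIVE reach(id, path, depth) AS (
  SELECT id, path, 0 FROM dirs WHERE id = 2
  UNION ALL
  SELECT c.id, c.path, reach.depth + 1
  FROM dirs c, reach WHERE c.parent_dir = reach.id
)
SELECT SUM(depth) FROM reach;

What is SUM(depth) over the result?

8

Base: id=2 (cache) at depth 0.
Iteration 1: rows with parent_dir in {2} -> photos (id 6, depth 1).
Iteration 2: rows with parent_dir in {6} -> media (id 8, depth 2), bin (id 10, depth 2).
Iteration 3: rows with parent_dir in {8,10} -> dist (id 12, depth 3).
Iteration 4: no rows with parent_dir in {12}; recursion stops.
SUM(depth) = 0 + 1 + 2 + 2 + 3 = 8.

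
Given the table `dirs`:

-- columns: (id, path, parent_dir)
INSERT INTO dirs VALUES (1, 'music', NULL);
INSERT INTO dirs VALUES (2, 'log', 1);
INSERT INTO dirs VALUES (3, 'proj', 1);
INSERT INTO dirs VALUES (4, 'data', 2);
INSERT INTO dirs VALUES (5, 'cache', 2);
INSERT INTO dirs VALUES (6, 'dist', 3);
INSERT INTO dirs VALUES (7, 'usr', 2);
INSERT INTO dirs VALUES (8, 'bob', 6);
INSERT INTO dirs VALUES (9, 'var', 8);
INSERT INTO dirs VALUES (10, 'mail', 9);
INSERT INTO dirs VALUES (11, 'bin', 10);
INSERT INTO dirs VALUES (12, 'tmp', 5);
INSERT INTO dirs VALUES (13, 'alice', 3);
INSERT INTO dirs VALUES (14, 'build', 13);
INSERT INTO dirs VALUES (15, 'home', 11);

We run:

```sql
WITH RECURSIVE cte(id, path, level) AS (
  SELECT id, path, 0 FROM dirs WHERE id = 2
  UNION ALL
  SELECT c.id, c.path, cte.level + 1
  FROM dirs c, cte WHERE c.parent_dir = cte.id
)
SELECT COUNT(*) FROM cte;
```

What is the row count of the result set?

5

Base: id=2 (log) at level 0.
Iteration 1: rows with parent_dir in {2} -> data (id 4, level 1), cache (id 5, level 1), usr (id 7, level 1).
Iteration 2: rows with parent_dir in {4,5,7} -> tmp (id 12, level 2).
Iteration 3: no rows with parent_dir in {12}; recursion stops.
Total rows emitted: 5.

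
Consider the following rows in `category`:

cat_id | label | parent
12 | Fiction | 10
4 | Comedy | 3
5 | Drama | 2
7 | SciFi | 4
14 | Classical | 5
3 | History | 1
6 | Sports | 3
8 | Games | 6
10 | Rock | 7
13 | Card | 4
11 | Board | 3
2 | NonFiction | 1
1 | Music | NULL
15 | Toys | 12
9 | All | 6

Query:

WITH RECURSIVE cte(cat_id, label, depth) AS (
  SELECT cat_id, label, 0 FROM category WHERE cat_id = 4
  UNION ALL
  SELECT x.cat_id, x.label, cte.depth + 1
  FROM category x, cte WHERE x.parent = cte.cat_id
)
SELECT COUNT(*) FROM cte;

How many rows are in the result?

Base: cat_id=4 (Comedy) at depth 0.
Iteration 1: rows with parent in {4} -> SciFi (id 7, depth 1), Card (id 13, depth 1).
Iteration 2: rows with parent in {7,13} -> Rock (id 10, depth 2).
Iteration 3: rows with parent in {10} -> Fiction (id 12, depth 3).
Iteration 4: rows with parent in {12} -> Toys (id 15, depth 4).
Iteration 5: no rows with parent in {15}; recursion stops.
Total rows emitted: 6.

6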